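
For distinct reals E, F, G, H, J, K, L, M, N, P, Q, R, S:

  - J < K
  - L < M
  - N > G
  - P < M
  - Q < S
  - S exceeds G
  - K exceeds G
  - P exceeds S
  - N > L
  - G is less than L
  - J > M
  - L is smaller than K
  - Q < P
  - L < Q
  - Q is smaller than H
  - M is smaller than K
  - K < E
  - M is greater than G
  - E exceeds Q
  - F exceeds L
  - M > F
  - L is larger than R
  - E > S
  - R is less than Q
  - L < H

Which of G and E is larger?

The relevant relations are G < L; L < Q; Q < S; S < P; P < M; M < K; K < E.
Chaining these gives G < L < Q < S < P < M < K < E.
So G < E; E is the larger of the two.

E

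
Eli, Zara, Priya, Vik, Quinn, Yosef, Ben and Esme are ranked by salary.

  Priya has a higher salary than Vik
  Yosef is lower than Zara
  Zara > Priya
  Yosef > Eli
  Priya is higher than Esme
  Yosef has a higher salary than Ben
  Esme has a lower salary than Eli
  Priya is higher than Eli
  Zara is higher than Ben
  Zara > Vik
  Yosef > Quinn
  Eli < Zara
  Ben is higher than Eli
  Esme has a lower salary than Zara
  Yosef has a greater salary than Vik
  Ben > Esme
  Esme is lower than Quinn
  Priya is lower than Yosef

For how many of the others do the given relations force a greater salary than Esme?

6

Directly above Esme: Eli, Priya, Quinn, Ben, Zara.
One step further: Yosef (6 so far).
Nothing else is reachable above Esme; 6 in all.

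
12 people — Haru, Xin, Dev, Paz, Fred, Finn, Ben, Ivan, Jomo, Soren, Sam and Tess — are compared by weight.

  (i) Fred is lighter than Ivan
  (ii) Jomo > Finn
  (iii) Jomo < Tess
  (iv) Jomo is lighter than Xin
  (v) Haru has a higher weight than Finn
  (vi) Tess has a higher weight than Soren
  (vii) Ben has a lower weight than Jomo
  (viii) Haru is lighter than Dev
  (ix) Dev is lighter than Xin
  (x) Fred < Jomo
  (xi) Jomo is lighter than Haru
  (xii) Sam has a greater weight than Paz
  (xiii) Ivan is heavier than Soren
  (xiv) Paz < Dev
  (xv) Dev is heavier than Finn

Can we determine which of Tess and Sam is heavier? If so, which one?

Following every chain through Tess: below Tess we get Fred, Ben, Finn, Soren, Jomo.
Sam is not reached, and no chain runs the other way from Sam to Tess.
So the given relations leave the order of Tess and Sam undetermined.

undetermined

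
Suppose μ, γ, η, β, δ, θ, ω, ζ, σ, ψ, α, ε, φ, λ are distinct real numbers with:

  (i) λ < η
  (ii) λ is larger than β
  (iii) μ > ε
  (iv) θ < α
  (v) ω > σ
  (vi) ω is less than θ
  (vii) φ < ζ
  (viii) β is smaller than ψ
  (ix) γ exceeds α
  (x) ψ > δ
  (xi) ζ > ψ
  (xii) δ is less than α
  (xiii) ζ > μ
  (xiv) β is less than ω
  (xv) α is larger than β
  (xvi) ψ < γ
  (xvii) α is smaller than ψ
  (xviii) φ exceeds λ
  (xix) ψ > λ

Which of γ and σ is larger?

Link the given pairs in sequence: σ < ω; ω < θ; θ < α; α < ψ; ψ < γ.
Chaining these gives σ < ω < θ < α < ψ < γ.
So σ < γ; γ is the larger of the two.

γ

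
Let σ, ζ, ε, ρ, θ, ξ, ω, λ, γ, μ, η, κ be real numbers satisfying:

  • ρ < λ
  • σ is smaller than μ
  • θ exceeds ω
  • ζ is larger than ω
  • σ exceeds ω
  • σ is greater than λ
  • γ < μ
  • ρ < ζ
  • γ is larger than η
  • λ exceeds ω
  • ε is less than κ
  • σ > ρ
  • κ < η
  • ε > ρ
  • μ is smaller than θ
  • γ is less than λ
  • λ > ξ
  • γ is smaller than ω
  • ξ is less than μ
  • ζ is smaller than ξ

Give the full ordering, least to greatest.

ρ < ε < κ < η < γ < ω < ζ < ξ < λ < σ < μ < θ

Nothing is placed below ρ, so it is least; from there ρ < ε; ε < κ; κ < η; η < γ; γ < ω; ω < ζ; ζ < ξ; ξ < λ; λ < σ; σ < μ; μ < θ, each given directly.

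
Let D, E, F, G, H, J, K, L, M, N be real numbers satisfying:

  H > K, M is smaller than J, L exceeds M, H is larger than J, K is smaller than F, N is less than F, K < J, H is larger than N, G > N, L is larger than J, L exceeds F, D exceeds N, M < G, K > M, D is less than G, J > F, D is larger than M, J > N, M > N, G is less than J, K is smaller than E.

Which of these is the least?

Chaining upward from N: directly above it, M, D, G, F, J, H; then K, L; then E.
That covers every other element, and nothing is given below N, so N is the least.

N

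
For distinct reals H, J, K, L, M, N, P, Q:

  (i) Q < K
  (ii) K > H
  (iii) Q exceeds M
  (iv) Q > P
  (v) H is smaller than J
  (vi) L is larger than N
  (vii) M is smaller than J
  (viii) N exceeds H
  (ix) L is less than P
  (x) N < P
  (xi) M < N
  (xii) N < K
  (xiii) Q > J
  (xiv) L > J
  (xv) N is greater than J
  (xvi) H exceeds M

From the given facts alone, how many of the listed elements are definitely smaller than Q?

The elements the relations force below Q are M, H, J, N, L, P — no chain reaches any other.
That is 6.

6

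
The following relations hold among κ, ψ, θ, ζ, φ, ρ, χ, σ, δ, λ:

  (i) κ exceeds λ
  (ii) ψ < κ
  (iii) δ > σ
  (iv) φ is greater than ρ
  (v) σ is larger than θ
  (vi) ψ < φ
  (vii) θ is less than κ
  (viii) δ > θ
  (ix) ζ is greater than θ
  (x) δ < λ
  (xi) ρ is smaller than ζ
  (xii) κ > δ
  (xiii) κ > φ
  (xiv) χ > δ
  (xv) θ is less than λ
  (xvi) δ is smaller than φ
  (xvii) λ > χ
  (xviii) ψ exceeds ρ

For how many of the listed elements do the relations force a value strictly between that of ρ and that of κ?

2

The relations place ρ below κ. An element lies strictly between them when it is forced above ρ and also forced below κ.
Above ρ: {ψ, φ, ζ}. Below κ: {θ, ψ, σ, δ, χ, λ, φ}.
Intersection: {ψ, φ} — 2.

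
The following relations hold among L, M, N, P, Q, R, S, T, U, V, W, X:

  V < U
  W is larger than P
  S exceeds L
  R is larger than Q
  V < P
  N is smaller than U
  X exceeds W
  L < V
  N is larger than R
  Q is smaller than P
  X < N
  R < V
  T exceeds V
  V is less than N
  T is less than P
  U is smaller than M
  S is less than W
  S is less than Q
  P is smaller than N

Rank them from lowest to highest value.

Each adjacent pair is fixed by a given relation: L < S; S < Q; Q < R; R < V; V < T; T < P; P < W; W < X; X < N; N < U; U < M. Chaining them end to end gives the full order.

L < S < Q < R < V < T < P < W < X < N < U < M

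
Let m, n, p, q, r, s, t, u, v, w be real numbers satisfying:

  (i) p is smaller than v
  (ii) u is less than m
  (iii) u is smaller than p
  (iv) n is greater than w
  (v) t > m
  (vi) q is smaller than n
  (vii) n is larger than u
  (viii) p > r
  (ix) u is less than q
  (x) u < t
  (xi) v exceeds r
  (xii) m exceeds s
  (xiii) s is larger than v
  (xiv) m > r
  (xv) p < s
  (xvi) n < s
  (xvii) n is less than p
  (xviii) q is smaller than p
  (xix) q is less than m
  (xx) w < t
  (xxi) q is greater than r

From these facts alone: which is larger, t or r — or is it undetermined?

t

Chaining the given relations: r < q < n < p < v < s < m < t.
So t is larger.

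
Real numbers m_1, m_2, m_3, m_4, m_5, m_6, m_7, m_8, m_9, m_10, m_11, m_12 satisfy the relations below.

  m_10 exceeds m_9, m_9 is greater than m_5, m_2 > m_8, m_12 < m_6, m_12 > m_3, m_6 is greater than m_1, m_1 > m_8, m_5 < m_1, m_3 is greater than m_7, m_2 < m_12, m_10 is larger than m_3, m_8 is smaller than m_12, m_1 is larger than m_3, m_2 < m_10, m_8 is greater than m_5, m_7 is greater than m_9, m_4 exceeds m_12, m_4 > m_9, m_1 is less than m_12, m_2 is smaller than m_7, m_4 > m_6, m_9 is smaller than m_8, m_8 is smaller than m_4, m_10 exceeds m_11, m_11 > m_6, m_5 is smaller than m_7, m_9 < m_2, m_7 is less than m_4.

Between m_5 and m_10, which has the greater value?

m_10

The relevant relations are m_5 < m_9; m_9 < m_8; m_8 < m_2; m_2 < m_7; m_7 < m_3; m_3 < m_1; m_1 < m_12; m_12 < m_6; m_6 < m_11; m_11 < m_10.
Together: m_5 < m_9 < m_8 < m_2 < m_7 < m_3 < m_1 < m_12 < m_6 < m_11 < m_10.
So m_5 < m_10; m_10 is the larger of the two.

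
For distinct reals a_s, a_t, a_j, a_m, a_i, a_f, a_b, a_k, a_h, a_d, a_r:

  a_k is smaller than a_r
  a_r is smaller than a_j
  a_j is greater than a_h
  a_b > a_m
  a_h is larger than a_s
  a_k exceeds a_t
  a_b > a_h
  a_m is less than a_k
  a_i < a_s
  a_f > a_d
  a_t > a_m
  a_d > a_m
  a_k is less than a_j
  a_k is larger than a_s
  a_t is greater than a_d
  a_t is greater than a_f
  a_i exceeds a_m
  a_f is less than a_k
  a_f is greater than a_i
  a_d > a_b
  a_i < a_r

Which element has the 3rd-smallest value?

a_s

Piecing the relations together gives one ordering: a_m < a_i < a_s < a_h < a_b < a_d < a_f < a_t < a_k < a_r < a_j.
Counting 3 from the smallest end gives a_s.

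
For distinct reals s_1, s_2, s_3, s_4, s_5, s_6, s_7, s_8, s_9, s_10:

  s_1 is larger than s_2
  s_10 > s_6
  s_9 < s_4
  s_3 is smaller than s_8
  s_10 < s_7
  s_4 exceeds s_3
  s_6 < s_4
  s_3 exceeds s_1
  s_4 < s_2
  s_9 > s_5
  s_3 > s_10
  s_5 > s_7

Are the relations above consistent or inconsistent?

Chaining the given relations yields s_4 < s_2 < s_1 < s_3, so s_4 < s_3. But one relation states s_3 < s_4. These cannot both hold.

inconsistent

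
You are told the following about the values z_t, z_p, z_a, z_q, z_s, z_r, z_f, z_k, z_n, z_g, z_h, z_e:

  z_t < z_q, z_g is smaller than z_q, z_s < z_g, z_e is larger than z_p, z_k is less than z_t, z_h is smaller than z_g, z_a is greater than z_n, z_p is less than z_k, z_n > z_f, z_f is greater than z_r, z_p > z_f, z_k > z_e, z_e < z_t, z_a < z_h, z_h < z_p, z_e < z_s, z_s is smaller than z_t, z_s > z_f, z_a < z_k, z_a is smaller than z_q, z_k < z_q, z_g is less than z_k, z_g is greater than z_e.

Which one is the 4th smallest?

The consecutive relations fix a unique order: z_r < z_f < z_n < z_a < z_h < z_p < z_e < z_s < z_g < z_k < z_t < z_q.
Counting 4 from the smallest end gives z_a.

z_a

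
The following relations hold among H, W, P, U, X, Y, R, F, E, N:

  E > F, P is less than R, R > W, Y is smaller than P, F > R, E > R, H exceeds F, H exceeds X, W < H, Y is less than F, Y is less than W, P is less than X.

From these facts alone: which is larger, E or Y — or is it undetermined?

E

Y < W and W < R give Y < R.
With R < F: Y < W < R < F.
With F < E: Y < W < R < F < E.
So E is larger.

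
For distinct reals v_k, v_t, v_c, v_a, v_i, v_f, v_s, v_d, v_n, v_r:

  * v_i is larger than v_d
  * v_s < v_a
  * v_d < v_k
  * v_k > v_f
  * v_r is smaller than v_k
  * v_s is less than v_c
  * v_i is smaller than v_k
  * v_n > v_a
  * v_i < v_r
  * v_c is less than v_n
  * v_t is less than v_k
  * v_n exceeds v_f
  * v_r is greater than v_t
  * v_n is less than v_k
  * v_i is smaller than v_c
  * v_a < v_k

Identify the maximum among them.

v_k

v_f is not greatest since v_f < v_k; v_d is not greatest since v_d < v_i; v_t is not greatest since v_t < v_k; v_i is not greatest since v_i < v_c; v_s is not greatest since v_s < v_a; v_a is not greatest since v_a < v_n; v_r is not greatest since v_r < v_k; v_c is not greatest since v_c < v_n; v_n is not greatest since v_n < v_k.
Only v_k has nothing above it, so v_k is the maximum.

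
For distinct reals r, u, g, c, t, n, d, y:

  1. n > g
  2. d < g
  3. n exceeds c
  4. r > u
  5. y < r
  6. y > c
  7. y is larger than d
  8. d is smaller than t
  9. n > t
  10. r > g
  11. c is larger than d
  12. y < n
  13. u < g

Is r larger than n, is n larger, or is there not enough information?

undetermined

Following every chain through r: below r we get d, u, g, c, y.
n is not reached, and no chain runs the other way from n to r.
So the given relations leave the order of r and n undetermined.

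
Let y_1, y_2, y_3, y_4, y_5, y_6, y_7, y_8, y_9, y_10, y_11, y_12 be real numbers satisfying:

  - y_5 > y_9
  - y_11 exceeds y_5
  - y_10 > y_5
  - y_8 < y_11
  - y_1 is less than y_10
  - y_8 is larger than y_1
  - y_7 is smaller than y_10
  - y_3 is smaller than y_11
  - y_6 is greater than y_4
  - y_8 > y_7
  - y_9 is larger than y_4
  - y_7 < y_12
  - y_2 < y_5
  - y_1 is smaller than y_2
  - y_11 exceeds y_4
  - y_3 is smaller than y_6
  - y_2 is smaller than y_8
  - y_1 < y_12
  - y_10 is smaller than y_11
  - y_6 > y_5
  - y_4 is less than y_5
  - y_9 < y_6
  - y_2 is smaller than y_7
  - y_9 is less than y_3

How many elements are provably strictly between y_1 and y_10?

3

The relations place y_1 below y_10. An element lies strictly between them when it is forced above y_1 and also forced below y_10.
Above y_1: {y_2, y_7, y_12, y_8, y_5, y_6, y_11}. Below y_10: {y_2, y_7, y_4, y_9, y_5}.
Intersection: {y_2, y_7, y_5} — 3.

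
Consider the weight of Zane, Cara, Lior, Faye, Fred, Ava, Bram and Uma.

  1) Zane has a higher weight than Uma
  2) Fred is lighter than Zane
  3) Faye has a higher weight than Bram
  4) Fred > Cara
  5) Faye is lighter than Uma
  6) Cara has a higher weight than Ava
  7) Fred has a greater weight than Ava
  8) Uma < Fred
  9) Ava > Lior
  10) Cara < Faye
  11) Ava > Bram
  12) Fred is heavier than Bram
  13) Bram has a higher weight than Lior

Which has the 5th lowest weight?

Piecing the relations together gives one ordering: Lior < Bram < Ava < Cara < Faye < Uma < Fred < Zane.
Counting 5 from the smallest end gives Faye.

Faye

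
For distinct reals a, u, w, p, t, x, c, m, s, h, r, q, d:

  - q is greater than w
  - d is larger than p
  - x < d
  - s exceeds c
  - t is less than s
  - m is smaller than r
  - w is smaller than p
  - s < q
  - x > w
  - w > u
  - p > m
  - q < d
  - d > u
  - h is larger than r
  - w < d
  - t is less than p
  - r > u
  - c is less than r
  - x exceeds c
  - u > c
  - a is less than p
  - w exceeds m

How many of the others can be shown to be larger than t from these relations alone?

4

From t the given relations immediately reach s, p.
From those, q, d — 4 in total.
Nothing else is reachable above t; 4 in all.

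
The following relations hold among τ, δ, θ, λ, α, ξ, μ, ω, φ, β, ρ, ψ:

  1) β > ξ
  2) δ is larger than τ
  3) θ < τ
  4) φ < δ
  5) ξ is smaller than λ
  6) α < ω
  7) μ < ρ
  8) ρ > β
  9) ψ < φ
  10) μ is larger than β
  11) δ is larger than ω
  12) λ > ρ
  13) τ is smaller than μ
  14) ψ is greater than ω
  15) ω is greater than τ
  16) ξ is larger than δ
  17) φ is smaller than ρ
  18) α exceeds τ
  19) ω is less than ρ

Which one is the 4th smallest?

ω

Chaining the given pairs: θ < τ < α < ω < ψ < φ < δ < ξ < β < μ < ρ < λ.
The 4th smallest is ω.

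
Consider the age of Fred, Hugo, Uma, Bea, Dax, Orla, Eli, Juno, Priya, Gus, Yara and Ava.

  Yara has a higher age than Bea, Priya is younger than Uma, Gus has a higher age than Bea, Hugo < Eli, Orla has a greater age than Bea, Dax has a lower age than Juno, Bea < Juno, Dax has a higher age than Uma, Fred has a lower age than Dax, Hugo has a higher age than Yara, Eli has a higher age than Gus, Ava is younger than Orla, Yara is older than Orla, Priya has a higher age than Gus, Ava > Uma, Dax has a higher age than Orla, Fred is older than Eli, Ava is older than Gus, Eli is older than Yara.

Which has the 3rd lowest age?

Chaining the given pairs: Bea < Gus < Priya < Uma < Ava < Orla < Yara < Hugo < Eli < Fred < Dax < Juno.
Counting 3 from the smallest end gives Priya.

Priya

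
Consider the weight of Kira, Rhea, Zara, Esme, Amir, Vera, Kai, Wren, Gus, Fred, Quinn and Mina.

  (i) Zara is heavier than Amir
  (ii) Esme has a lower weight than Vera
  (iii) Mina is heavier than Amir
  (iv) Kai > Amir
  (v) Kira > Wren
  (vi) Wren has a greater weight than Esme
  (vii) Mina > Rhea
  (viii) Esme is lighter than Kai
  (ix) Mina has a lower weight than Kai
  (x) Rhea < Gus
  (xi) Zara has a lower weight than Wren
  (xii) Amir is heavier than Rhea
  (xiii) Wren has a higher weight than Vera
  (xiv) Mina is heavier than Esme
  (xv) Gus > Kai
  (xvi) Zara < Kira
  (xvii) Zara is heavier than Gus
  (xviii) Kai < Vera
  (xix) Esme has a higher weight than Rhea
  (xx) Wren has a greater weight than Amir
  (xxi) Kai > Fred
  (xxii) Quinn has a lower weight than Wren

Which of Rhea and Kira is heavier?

Rhea < Amir and Amir < Mina give Rhea < Mina.
Then Mina < Kai extends the chain to Kai.
With Kai < Gus: Rhea < Amir < Mina < Kai < Gus.
Then Gus < Zara extends the chain to Zara.
With Zara < Wren: Rhea < Amir < Mina < Kai < Gus < Zara < Wren.
With Wren < Kira: Rhea < Amir < Mina < Kai < Gus < Zara < Wren < Kira.
So Rhea < Kira; Kira is the heavier of the two.

Kira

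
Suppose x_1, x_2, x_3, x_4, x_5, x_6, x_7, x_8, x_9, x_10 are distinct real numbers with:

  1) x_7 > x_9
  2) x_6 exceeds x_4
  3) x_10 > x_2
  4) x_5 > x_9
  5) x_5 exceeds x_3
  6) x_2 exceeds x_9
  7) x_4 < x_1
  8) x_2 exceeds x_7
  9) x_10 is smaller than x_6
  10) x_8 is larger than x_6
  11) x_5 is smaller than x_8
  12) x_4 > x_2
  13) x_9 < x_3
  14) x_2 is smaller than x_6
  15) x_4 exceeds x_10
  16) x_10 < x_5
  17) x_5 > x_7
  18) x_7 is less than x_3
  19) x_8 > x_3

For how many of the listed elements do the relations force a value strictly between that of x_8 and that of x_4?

1

The relations place x_4 below x_8. An element lies strictly between them when it is forced above x_4 and also forced below x_8.
Above x_4: {x_6, x_1}. Below x_8: {x_9, x_7, x_2, x_10, x_3, x_6, x_5}.
Intersection: {x_6} — 1.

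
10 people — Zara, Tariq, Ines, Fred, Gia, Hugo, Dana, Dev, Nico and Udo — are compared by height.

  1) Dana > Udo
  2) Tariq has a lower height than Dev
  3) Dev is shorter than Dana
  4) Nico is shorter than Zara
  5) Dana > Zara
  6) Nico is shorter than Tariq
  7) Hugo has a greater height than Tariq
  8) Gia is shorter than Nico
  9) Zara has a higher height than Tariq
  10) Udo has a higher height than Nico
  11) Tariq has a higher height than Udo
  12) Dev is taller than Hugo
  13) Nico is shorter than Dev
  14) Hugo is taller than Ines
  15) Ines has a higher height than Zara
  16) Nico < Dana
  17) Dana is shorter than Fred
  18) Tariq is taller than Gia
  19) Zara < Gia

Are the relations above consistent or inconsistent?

inconsistent

Chaining the given relations yields Gia < Nico < Udo < Tariq < Zara, so Gia < Zara. But one relation states Zara < Gia. These cannot both hold.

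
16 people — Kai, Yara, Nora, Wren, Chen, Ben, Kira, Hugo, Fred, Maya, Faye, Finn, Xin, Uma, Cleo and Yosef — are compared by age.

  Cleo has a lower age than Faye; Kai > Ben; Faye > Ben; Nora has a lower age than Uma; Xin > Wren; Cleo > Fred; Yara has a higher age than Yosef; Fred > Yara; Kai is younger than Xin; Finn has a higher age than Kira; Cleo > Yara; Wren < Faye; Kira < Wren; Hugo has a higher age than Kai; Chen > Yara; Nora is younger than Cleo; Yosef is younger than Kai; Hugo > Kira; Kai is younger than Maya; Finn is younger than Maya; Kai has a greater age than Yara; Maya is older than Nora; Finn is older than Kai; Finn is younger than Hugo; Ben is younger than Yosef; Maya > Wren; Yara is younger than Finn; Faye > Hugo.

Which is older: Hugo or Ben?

Hugo

Ben < Yosef and Yosef < Yara give Ben < Yara.
With Yara < Kai: Ben < Yosef < Yara < Kai.
Then Kai < Finn extends the chain to Finn.
Then Finn < Hugo extends the chain to Hugo.
So Ben < Hugo; Hugo is the older of the two.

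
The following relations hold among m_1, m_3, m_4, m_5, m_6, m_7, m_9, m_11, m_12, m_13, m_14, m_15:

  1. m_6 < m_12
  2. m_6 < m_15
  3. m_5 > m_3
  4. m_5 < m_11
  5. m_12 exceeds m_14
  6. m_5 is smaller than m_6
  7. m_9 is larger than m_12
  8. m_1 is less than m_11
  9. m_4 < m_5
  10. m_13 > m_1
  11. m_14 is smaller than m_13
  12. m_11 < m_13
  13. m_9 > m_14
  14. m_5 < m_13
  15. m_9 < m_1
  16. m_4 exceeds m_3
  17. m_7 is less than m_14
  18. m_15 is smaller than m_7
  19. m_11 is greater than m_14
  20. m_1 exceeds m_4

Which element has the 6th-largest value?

m_14

Piecing the relations together gives one ordering: m_3 < m_4 < m_5 < m_6 < m_15 < m_7 < m_14 < m_12 < m_9 < m_1 < m_11 < m_13.
The 6th largest is m_14.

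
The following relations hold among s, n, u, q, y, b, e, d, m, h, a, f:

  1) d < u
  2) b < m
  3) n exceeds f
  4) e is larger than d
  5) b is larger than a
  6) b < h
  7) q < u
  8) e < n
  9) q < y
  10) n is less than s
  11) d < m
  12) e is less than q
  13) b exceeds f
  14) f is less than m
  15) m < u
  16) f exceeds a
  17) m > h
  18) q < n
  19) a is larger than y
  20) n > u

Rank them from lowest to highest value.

Nothing is placed below d, so it is least; from there d < e; e < q; q < y; y < a; a < f; f < b; b < h; h < m; m < u; u < n; n < s, each given directly.

d < e < q < y < a < f < b < h < m < u < n < s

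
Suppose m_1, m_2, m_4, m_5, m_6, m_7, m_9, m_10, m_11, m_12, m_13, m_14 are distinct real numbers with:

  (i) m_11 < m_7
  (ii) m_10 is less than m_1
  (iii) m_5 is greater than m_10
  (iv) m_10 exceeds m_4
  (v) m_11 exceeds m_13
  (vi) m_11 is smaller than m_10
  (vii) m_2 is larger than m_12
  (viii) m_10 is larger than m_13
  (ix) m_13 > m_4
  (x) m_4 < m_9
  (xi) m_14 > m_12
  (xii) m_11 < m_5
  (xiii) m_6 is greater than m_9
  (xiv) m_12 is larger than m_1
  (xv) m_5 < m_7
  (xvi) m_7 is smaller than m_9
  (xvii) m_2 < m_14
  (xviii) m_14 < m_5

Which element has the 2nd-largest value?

m_9

Chaining the given pairs: m_4 < m_13 < m_11 < m_10 < m_1 < m_12 < m_2 < m_14 < m_5 < m_7 < m_9 < m_6.
The 2nd largest is m_9.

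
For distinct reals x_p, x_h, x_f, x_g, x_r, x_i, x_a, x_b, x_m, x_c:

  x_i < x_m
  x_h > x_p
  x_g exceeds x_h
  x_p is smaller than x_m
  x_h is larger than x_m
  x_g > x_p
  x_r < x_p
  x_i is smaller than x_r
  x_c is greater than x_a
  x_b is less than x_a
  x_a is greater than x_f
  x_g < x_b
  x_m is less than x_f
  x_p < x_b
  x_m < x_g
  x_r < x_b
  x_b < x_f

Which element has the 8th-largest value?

Piecing the relations together gives one ordering: x_i < x_r < x_p < x_m < x_h < x_g < x_b < x_f < x_a < x_c.
The 8th largest is x_p.

x_p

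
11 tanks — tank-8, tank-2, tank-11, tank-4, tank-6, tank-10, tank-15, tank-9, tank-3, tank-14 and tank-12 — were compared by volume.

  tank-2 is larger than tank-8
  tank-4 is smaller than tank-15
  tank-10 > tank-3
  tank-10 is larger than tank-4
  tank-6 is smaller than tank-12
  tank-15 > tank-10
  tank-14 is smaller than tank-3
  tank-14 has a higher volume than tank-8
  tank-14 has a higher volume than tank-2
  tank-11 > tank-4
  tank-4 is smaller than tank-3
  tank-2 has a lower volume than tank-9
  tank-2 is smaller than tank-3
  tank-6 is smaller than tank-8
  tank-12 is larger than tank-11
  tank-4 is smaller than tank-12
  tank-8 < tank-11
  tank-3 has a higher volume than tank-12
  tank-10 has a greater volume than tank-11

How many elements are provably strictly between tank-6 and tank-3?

Chaining upward from tank-6 reaches: tank-8, tank-2, tank-11, tank-14, tank-12, tank-9, tank-10, tank-15.
Chaining downward from tank-3 reaches: tank-4, tank-8, tank-2, tank-11, tank-14, tank-12.
Strictly between tank-6 and tank-3 are those in both lists: tank-8, tank-2, tank-11, tank-14, tank-12 — 5 elements.

5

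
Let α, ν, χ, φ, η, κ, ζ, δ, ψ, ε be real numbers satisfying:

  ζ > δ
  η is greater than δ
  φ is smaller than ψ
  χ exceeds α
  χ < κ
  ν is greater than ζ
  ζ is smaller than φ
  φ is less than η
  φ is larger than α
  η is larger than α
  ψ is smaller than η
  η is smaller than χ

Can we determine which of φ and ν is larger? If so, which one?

Following every chain through φ: above φ we get ψ, η, χ, κ; below φ we get α, δ, ζ.
ν is not reached, and no chain runs the other way from ν to φ.
So the given relations leave the order of φ and ν undetermined.

undetermined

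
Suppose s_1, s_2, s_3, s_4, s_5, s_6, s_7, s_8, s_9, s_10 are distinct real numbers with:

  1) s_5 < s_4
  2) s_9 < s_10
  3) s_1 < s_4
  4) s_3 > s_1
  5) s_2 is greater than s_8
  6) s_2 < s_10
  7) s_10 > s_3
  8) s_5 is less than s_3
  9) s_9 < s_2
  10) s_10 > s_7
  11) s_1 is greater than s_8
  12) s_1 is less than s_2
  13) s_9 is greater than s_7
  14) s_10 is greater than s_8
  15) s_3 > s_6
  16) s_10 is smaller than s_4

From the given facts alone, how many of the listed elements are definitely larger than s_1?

4

Directly above s_1: s_3, s_2, s_4.
One step further: s_10 (4 so far).
Nothing else is reachable above s_1; 4 in all.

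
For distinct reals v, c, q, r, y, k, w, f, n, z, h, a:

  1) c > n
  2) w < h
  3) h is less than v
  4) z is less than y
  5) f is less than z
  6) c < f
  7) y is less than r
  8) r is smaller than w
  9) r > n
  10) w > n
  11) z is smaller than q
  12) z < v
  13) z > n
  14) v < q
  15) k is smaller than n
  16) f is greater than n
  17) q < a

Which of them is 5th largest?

w

Chaining the given pairs: k < n < c < f < z < y < r < w < h < v < q < a.
The 5th largest is w.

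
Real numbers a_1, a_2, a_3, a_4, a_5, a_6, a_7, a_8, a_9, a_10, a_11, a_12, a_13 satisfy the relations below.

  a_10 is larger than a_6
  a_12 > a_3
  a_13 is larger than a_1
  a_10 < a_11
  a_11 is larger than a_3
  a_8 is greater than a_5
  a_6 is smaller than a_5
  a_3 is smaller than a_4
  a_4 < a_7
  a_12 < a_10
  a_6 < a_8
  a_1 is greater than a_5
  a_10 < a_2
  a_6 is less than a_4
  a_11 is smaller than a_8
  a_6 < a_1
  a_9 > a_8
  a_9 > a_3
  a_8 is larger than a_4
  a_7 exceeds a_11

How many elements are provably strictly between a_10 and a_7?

1

The relations place a_10 below a_7. An element lies strictly between them when it is forced above a_10 and also forced below a_7.
Above a_10: {a_2, a_11, a_8, a_9}. Below a_7: {a_6, a_3, a_4, a_12, a_11}.
Intersection: {a_11} — 1.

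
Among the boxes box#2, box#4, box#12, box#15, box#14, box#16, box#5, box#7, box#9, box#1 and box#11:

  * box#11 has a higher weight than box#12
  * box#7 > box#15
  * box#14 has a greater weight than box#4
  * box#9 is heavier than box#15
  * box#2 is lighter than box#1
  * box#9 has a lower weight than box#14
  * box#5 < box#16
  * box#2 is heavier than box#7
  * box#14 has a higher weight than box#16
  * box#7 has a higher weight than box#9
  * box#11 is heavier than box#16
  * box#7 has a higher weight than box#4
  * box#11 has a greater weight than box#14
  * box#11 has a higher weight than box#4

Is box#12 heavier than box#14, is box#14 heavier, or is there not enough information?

Following every chain through box#12: above box#12 we get box#11.
box#14 is not reached, and no chain runs the other way from box#14 to box#12.
So the given relations leave the order of box#12 and box#14 undetermined.

undetermined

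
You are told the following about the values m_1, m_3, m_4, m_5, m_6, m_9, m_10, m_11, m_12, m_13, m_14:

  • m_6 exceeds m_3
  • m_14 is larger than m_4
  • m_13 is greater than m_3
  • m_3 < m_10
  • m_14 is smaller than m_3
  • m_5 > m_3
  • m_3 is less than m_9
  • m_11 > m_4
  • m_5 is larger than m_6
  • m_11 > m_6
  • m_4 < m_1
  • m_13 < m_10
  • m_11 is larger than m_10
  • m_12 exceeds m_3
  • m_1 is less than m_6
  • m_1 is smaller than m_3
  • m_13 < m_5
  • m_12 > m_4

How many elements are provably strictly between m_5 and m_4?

5

The relations place m_4 below m_5. An element lies strictly between them when it is forced above m_4 and also forced below m_5.
Above m_4: {m_14, m_1, m_3, m_13, m_6, m_9, m_12, m_10, m_11}. Below m_5: {m_14, m_1, m_3, m_13, m_6}.
Intersection: {m_14, m_1, m_3, m_13, m_6} — 5.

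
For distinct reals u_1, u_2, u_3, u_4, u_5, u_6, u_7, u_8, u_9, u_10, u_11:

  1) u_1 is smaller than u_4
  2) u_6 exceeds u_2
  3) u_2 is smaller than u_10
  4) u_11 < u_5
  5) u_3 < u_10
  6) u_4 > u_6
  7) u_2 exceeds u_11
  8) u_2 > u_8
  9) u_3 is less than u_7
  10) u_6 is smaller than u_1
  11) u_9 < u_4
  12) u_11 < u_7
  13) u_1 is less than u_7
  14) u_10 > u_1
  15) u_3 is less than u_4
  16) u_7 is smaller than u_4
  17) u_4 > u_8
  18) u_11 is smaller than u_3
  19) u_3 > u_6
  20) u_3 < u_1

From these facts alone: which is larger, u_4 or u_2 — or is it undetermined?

u_2 < u_6 and u_6 < u_3 give u_2 < u_3.
With u_3 < u_1: u_2 < u_6 < u_3 < u_1.
With u_1 < u_7: u_2 < u_6 < u_3 < u_1 < u_7.
Then u_7 < u_4 extends the chain to u_4.
So u_4 is larger.

u_4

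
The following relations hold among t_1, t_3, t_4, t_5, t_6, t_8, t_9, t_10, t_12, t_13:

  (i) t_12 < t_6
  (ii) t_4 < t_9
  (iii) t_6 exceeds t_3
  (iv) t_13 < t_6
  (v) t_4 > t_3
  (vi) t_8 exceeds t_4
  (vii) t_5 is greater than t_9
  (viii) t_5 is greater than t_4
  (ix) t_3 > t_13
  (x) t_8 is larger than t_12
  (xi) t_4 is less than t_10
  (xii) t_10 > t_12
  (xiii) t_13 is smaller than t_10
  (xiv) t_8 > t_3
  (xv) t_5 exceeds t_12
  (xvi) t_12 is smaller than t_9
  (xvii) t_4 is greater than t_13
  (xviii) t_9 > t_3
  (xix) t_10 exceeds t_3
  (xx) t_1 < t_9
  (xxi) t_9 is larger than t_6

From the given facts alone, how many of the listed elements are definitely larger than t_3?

6

From t_3 the given relations immediately reach t_6, t_4, t_9, t_10, t_8.
From those, t_5 — 6 in total.
Nothing else is reachable above t_3; 6 in all.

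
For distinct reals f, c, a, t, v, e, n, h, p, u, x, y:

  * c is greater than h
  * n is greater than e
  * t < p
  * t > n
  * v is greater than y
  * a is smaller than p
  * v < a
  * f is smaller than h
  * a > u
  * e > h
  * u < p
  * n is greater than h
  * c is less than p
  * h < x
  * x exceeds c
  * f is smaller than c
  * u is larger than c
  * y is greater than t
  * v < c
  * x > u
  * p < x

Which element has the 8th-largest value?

t

The consecutive relations fix a unique order: f < h < e < n < t < y < v < c < u < a < p < x.
The 8th largest is t.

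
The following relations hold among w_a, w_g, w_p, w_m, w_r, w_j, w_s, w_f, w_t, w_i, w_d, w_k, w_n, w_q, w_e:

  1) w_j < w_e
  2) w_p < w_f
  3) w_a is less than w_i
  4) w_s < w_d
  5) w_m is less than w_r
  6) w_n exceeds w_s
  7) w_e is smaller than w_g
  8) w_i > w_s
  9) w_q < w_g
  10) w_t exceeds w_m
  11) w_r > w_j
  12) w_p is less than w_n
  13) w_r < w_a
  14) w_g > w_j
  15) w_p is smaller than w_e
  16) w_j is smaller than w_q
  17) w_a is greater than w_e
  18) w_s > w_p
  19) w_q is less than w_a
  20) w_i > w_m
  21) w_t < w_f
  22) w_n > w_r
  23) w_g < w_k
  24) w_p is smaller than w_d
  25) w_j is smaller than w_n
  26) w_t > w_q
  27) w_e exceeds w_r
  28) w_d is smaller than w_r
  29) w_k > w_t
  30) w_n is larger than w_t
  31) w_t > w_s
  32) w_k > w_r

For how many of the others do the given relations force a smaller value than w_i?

9

Directly below w_i: w_s, w_m, w_a.
One step further: w_p, w_q, w_r, w_e (7 so far).
One step further: w_j, w_d (9 so far).
No other element is forced below w_i by the given relations, so the count is 9.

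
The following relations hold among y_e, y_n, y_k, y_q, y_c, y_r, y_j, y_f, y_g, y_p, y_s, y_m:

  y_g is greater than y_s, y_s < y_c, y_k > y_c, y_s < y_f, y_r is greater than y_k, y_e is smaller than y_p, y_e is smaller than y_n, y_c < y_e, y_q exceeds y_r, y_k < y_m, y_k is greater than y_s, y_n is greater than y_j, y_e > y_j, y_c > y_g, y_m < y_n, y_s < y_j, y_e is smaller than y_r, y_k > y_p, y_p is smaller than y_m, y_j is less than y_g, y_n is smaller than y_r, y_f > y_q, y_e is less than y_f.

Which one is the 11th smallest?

y_q

The consecutive relations fix a unique order: y_s < y_j < y_g < y_c < y_e < y_p < y_k < y_m < y_n < y_r < y_q < y_f.
The 11th smallest is y_q.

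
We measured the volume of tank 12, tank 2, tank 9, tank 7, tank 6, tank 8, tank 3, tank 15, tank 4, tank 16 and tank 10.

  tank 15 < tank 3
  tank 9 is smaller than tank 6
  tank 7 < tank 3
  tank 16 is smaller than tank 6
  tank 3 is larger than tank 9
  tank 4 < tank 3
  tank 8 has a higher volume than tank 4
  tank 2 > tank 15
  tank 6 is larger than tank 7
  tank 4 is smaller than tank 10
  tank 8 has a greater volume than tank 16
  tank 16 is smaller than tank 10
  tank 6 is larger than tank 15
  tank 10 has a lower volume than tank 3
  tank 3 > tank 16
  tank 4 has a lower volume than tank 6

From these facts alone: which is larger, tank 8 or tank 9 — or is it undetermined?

Following every chain through tank 9: above tank 9 we get tank 3, tank 6.
tank 8 is not reached, and no chain runs the other way from tank 8 to tank 9.
So the given relations leave the order of tank 9 and tank 8 undetermined.

undetermined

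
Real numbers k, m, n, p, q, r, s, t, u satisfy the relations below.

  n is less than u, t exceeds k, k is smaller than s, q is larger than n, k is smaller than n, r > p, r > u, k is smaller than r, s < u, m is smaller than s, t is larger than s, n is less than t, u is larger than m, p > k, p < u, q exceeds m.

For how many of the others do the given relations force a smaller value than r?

The elements the relations force below r are k, m, p, n, s, u — no chain reaches any other.
That is 6.

6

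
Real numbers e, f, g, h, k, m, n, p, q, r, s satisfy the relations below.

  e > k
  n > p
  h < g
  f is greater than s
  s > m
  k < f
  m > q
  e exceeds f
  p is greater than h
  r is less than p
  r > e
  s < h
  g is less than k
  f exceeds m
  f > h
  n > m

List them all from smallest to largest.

Each adjacent pair is fixed by a given relation: q < m; m < s; s < h; h < g; g < k; k < f; f < e; e < r; r < p; p < n. Chaining them end to end gives the full order.

q < m < s < h < g < k < f < e < r < p < n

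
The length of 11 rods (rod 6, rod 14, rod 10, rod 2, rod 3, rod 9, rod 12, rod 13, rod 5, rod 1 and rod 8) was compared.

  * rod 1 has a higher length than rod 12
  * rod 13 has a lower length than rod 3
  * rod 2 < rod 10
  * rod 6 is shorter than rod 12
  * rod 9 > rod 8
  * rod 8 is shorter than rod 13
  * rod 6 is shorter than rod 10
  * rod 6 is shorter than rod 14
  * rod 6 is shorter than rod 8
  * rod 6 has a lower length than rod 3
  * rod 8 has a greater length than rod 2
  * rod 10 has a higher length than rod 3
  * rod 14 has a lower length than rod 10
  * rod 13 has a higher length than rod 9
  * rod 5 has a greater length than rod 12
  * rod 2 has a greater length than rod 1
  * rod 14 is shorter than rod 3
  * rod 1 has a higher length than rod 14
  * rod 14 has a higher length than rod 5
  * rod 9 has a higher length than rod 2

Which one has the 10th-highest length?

Piecing the relations together gives one ordering: rod 6 < rod 12 < rod 5 < rod 14 < rod 1 < rod 2 < rod 8 < rod 9 < rod 13 < rod 3 < rod 10.
The 10th largest is rod 12.

rod 12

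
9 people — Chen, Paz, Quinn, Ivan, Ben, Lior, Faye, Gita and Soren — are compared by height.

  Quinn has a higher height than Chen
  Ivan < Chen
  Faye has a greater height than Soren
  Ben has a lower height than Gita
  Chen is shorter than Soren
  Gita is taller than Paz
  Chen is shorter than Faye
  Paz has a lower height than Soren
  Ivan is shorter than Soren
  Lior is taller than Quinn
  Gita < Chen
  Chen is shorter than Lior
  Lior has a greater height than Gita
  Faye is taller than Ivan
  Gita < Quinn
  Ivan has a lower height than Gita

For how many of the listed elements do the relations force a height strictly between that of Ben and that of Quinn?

2

The relations place Ben below Quinn. An element lies strictly between them when it is forced above Ben and also forced below Quinn.
Above Ben: {Gita, Chen, Soren, Lior, Faye}. Below Quinn: {Ivan, Paz, Gita, Chen}.
Intersection: {Gita, Chen} — 2.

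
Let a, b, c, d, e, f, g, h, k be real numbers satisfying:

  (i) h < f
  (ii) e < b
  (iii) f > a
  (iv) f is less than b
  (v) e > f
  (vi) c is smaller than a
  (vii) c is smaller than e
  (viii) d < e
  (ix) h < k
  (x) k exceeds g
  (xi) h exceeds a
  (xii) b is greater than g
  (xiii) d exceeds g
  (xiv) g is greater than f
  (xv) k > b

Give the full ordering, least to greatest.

c < a < h < f < g < d < e < b < k

Each adjacent pair is fixed by a given relation: c < a; a < h; h < f; f < g; g < d; d < e; e < b; b < k. Chaining them end to end gives the full order.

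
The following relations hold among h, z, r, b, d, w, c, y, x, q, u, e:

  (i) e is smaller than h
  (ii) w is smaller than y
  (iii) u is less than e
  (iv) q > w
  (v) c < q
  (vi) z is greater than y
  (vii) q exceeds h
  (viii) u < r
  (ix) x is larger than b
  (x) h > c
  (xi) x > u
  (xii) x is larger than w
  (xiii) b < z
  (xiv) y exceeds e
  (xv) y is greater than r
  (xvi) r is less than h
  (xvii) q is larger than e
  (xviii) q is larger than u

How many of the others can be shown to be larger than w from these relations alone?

The elements the relations force above w are y, x, z, q — no chain reaches any other.
That is 4.

4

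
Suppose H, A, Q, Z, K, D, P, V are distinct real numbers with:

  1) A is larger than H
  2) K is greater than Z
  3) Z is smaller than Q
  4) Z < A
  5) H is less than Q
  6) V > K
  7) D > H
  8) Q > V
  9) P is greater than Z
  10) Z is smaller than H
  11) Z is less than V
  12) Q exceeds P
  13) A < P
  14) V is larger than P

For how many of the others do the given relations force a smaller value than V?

From V the given relations immediately reach Z, K, P.
From those, A — 4 in total.
From those, H — 5 in total.
Nothing else is reachable below V; 5 in all.

5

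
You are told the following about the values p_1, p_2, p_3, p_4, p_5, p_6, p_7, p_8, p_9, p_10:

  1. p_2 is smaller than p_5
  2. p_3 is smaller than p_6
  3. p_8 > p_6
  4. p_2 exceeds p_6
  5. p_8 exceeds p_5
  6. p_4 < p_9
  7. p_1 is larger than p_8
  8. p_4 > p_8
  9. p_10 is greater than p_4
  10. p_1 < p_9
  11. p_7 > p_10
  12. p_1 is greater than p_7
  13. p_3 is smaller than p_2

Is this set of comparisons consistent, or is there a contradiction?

consistent

The single ordering p_3 < p_6 < p_2 < p_5 < p_8 < p_4 < p_10 < p_7 < p_1 < p_9 satisfies every listed relation, so no contradiction arises.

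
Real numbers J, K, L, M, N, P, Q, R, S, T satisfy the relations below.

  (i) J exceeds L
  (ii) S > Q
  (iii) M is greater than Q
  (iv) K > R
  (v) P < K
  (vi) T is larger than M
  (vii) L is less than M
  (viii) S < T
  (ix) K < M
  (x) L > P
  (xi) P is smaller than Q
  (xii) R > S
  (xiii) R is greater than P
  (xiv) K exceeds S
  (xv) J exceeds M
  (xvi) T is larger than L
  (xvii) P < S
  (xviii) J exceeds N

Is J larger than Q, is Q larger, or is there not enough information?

J

Q < S and S < R give Q < R.
With R < K: Q < S < R < K.
With K < M: Q < S < R < K < M.
With M < J: Q < S < R < K < M < J.
So J is larger.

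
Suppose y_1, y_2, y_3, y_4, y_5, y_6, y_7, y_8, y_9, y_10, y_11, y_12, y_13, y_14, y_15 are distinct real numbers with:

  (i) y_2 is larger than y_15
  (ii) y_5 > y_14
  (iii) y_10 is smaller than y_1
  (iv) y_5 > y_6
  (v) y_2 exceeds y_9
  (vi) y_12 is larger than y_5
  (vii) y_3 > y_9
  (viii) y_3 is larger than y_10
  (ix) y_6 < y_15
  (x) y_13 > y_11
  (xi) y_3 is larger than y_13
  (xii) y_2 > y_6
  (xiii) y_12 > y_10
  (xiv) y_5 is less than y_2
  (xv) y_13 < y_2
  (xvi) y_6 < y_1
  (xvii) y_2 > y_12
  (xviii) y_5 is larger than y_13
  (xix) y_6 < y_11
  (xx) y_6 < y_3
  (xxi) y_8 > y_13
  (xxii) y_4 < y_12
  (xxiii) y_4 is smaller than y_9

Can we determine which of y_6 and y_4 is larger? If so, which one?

Following every chain through y_4: above y_4 we get y_12, y_9, y_3, y_2.
y_6 is not reached, and no chain runs the other way from y_6 to y_4.
So the given relations leave the order of y_4 and y_6 undetermined.

undetermined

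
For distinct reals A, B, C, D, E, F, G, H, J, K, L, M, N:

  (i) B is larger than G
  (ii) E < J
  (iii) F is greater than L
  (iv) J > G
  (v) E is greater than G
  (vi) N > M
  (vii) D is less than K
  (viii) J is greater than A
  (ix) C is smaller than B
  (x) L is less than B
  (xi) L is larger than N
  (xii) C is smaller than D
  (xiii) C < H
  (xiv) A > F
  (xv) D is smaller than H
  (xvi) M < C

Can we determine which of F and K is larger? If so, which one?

Following every chain through F: above F we get A, J; below F we get M, N, L.
K is not reached, and no chain runs the other way from K to F.
So the given relations leave the order of F and K undetermined.

undetermined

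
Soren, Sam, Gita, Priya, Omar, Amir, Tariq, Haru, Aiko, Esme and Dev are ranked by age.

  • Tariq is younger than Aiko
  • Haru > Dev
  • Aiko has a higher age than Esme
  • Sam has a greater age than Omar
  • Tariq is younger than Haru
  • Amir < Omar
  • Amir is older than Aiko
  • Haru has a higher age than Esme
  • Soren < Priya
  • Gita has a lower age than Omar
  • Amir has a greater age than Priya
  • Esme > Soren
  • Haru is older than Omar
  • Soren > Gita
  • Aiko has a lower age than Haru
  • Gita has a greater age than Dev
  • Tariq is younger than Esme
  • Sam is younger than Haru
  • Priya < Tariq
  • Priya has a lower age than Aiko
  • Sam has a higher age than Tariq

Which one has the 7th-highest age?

Tariq

Piecing the relations together gives one ordering: Dev < Gita < Soren < Priya < Tariq < Esme < Aiko < Amir < Omar < Sam < Haru.
Counting 7 from the largest end gives Tariq.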